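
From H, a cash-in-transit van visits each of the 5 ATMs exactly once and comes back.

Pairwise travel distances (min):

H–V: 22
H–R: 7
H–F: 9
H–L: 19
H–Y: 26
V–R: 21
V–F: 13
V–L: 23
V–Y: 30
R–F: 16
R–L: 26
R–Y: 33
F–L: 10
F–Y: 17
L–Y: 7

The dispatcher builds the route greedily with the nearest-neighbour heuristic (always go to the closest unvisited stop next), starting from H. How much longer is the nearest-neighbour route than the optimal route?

8 min longer than the optimal tour.

From H: R=7, F=9, L=19, V=22, Y=26 → choose R (7).
From R: F=16, V=21, L=26, Y=33 → choose F (16).
From F: L=10, V=13, Y=17 → choose L (10).
From L: Y=7, V=23 → choose Y (7).
From Y: V=30 → choose V (30).
NN route H → R → F → L → Y → V → H costs 92.
Optimal: H → R → V → F → L → Y → H costs 84 (by enumerating all 60 distinct tours).
Excess = 92 − 84 = 8.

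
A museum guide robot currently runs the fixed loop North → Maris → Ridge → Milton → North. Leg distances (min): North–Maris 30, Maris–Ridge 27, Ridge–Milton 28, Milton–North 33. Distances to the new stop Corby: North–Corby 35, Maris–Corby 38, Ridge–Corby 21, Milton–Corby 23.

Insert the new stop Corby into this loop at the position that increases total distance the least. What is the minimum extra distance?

Insertion cost between consecutive stops i–j is d(i,Corby) + d(Corby,j) − d(i,j):
  between North and Maris: 35 + 38 − 30 = 43
  between Maris and Ridge: 38 + 21 − 27 = 32
  between Ridge and Milton: 21 + 23 − 28 = 16
  between Milton and North: 23 + 35 − 33 = 25
Cheapest insertion is between Ridge and Milton, adding 16.
New total = 118 + 16 = 134.

Minimum extra distance: 16 min, inserting Corby between Ridge and Milton.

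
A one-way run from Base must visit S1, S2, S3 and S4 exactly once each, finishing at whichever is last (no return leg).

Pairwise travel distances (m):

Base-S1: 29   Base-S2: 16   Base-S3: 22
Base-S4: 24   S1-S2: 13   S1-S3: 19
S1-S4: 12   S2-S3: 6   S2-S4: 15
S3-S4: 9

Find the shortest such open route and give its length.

Minimum one-way distance = 43 m.

There are 4! = 24 possible orderings.
Base → S1 → S2 → S3 → S4: 29+13+6+9 = 57
Base → S1 → S2 → S4 → S3: 29+13+15+9 = 66
Base → S1 → S3 → S2 → S4: 29+19+6+15 = 69
Base → S1 → S3 → S4 → S2: 29+19+9+15 = 72
Base → S1 → S4 → S2 → S3: 29+12+15+6 = 62
Base → S1 → S4 → S3 → S2: 29+12+9+6 = 56
Base → S2 → S1 → S3 → S4: 16+13+19+9 = 57
Base → S2 → S1 → S4 → S3: 16+13+12+9 = 50
Base → S2 → S3 → S1 → S4: 16+6+19+12 = 53
Base → S2 → S3 → S4 → S1: 16+6+9+12 = 43
Base → S2 → S4 → S1 → S3: 16+15+12+19 = 62
Base → S2 → S4 → S3 → S1: 16+15+9+19 = 59
Base → S3 → S1 → S2 → S4: 22+19+13+15 = 69
Base → S3 → S1 → S4 → S2: 22+19+12+15 = 68
… (10 more)
The minimum is 43.
One shortest path: Base → S2 → S3 → S4 → S1.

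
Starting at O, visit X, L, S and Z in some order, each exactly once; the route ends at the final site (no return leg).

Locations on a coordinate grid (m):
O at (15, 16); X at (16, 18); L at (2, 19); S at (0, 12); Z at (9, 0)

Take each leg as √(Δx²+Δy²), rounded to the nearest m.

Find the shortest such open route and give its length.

There are 4! = 24 possible orderings.
O → X → L → S → Z: 2+14+7+15 = 38
O → X → L → Z → S: 2+14+20+15 = 51
O → X → S → L → Z: 2+17+7+20 = 46
O → X → S → Z → L: 2+17+15+20 = 54
O → X → Z → L → S: 2+19+20+7 = 48
O → X → Z → S → L: 2+19+15+7 = 43
O → L → X → S → Z: 13+14+17+15 = 59
O → L → X → Z → S: 13+14+19+15 = 61
O → L → S → X → Z: 13+7+17+19 = 56
O → L → S → Z → X: 13+7+15+19 = 54
O → L → Z → X → S: 13+20+19+17 = 69
O → L → Z → S → X: 13+20+15+17 = 65
O → S → X → L → Z: 16+17+14+20 = 67
O → S → X → Z → L: 16+17+19+20 = 72
… (10 more)
The minimum is 38.
One shortest path: O → X → L → S → Z.

38 m — the minimum one-way total.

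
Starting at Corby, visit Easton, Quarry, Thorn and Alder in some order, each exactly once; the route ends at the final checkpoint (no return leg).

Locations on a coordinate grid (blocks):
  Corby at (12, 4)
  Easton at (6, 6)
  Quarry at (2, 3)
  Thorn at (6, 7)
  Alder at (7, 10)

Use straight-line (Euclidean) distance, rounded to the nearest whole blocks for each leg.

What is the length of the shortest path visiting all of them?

There are 4! = 24 possible orderings.
Corby - Easton - Quarry - Thorn - Alder: 6+5+6+3 = 20
Corby - Easton - Quarry - Alder - Thorn: 6+5+9+3 = 23
Corby - Easton - Thorn - Quarry - Alder: 6+1+6+9 = 22
Corby - Easton - Thorn - Alder - Quarry: 6+1+3+9 = 19
Corby - Easton - Alder - Quarry - Thorn: 6+4+9+6 = 25
Corby - Easton - Alder - Thorn - Quarry: 6+4+3+6 = 19
Corby - Quarry - Easton - Thorn - Alder: 10+5+1+3 = 19
Corby - Quarry - Easton - Alder - Thorn: 10+5+4+3 = 22
Corby - Quarry - Thorn - Easton - Alder: 10+6+1+4 = 21
Corby - Quarry - Thorn - Alder - Easton: 10+6+3+4 = 23
Corby - Quarry - Alder - Easton - Thorn: 10+9+4+1 = 24
Corby - Quarry - Alder - Thorn - Easton: 10+9+3+1 = 23
Corby - Thorn - Easton - Quarry - Alder: 7+1+5+9 = 22
Corby - Thorn - Easton - Alder - Quarry: 7+1+4+9 = 21
… (10 more)
Corby - Alder - Thorn - Easton - Quarry: 8+3+1+5 = 17  ← best
The minimum is 17.
One shortest path: Corby → Alder → Thorn → Easton → Quarry.

17 blocks — the minimum one-way total.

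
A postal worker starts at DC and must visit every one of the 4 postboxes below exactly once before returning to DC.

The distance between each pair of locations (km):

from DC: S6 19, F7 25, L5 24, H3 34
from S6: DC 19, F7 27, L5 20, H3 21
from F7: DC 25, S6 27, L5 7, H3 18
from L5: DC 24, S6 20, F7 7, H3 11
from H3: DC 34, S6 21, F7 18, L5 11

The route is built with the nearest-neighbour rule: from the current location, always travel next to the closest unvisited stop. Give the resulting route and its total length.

At DC the remaining stops are S6 19, L5 24, F7 25, H3 34; go to S6.
At S6 the remaining stops are L5 20, H3 21, F7 27; go to L5.
At L5 the remaining stops are F7 7, H3 11; go to F7.
At F7 the remaining stops are H3 18; go to H3.
Return H3→DC: 34.
Total = 19 + 20 + 7 + 18 + 34 = 98.

98 km along DC → S6 → L5 → F7 → H3 → DC.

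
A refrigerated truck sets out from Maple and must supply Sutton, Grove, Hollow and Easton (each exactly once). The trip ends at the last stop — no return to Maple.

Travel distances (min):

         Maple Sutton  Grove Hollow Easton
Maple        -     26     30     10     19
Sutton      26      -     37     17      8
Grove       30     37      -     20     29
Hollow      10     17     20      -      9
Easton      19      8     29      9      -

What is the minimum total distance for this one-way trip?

Minimum one-way distance = 63 min.

There are 4! = 24 possible orderings.
Maple - Sutton - Grove - Hollow - Easton: 26+37+20+9 = 92
Maple - Sutton - Grove - Easton - Hollow: 26+37+29+9 = 101
Maple - Sutton - Hollow - Grove - Easton: 26+17+20+29 = 92
Maple - Sutton - Hollow - Easton - Grove: 26+17+9+29 = 81
Maple - Sutton - Easton - Grove - Hollow: 26+8+29+20 = 83
Maple - Sutton - Easton - Hollow - Grove: 26+8+9+20 = 63
Maple - Grove - Sutton - Hollow - Easton: 30+37+17+9 = 93
Maple - Grove - Sutton - Easton - Hollow: 30+37+8+9 = 84
Maple - Grove - Hollow - Sutton - Easton: 30+20+17+8 = 75
Maple - Grove - Hollow - Easton - Sutton: 30+20+9+8 = 67
Maple - Grove - Easton - Sutton - Hollow: 30+29+8+17 = 84
Maple - Grove - Easton - Hollow - Sutton: 30+29+9+17 = 85
Maple - Hollow - Sutton - Grove - Easton: 10+17+37+29 = 93
Maple - Hollow - Sutton - Easton - Grove: 10+17+8+29 = 64
… (10 more)
The minimum is 63.
One shortest path: Maple → Sutton → Easton → Hollow → Grove.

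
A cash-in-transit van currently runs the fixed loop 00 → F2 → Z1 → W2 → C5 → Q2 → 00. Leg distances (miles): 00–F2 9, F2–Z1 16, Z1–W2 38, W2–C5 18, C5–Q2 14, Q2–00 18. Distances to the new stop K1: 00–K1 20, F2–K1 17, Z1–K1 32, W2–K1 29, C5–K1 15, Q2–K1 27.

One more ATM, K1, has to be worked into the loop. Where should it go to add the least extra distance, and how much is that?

Insertion cost between consecutive stops i–j is d(i,K1) + d(K1,j) − d(i,j):
  between 00 and F2: 20 + 17 − 9 = 28
  between F2 and Z1: 17 + 32 − 16 = 33
  between Z1 and W2: 32 + 29 − 38 = 23
  between W2 and C5: 29 + 15 − 18 = 26
  between C5 and Q2: 15 + 27 − 14 = 28
  between Q2 and 00: 27 + 20 − 18 = 29
Cheapest insertion is between Z1 and W2, adding 23.
New total = 113 + 23 = 136.

Minimum extra distance: 23 miles, inserting K1 between Z1 and W2.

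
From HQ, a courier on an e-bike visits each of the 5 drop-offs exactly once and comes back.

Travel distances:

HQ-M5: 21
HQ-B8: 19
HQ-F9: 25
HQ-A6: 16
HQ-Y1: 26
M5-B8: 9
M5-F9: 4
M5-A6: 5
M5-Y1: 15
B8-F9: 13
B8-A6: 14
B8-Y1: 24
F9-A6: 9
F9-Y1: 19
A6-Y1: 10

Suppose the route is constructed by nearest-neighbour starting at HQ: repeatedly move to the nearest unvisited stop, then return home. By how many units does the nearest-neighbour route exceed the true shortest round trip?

11 longer than the optimal tour.

From HQ: A6=16, B8=19, M5=21, F9=25, Y1=26 → choose A6 (16).
From A6: M5=5, F9=9, Y1=10, B8=14 → choose M5 (5).
From M5: F9=4, B8=9, Y1=15 → choose F9 (4).
From F9: B8=13, Y1=19 → choose B8 (13).
From B8: Y1=24 → choose Y1 (24).
NN route HQ → A6 → M5 → F9 → B8 → Y1 → HQ costs 88.
Optimal: HQ → B8 → M5 → F9 → A6 → Y1 → HQ costs 77 (by enumerating all 60 distinct tours).
Excess = 88 − 77 = 11.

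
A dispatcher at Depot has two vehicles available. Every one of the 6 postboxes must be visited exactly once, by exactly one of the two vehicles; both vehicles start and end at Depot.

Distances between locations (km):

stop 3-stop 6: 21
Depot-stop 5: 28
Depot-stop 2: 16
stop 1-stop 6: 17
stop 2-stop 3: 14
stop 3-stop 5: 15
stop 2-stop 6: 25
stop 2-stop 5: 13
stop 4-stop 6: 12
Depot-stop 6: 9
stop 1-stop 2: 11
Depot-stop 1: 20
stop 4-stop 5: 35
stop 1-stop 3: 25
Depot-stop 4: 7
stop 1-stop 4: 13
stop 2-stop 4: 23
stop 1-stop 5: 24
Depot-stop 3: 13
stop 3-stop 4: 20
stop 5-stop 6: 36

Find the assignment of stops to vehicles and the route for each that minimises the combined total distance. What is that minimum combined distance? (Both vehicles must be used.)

There are 2^5 − 1 = 31 ways to divide the 6 stops into two non-empty groups. For each, the best each vehicle can do is its own shortest tour through its group:
  {stop 1} + {stop 2, stop 3, stop 4, stop 5, stop 6}: 40 + 84 = 124
  {stop 2} + {stop 1, stop 3, stop 4, stop 5, stop 6}: 32 + 86 = 118
  {stop 1, stop 2} + {stop 3, stop 4, stop 5, stop 6}: 47 + 83 = 130
  {stop 3} + {stop 1, stop 2, stop 4, stop 5, stop 6}: 26 + 86 = 112
  {stop 1, stop 3} + {stop 2, stop 4, stop 5, stop 6}: 58 + 84 = 142
  {stop 2, stop 3} + {stop 1, stop 4, stop 5, stop 6}: 43 + 86 = 129
  … (31 splits in total)
  {stop 1, stop 2, stop 3, stop 4, stop 5} + {stop 6}: 72 + 18 = 90  ← best
Best: vehicle 1 Depot → stop 3 → stop 5 → stop 2 → stop 1 → stop 4 → Depot = 72; vehicle 2 Depot → stop 6 → Depot = 18; combined 90.

90 km — the smallest possible combined total.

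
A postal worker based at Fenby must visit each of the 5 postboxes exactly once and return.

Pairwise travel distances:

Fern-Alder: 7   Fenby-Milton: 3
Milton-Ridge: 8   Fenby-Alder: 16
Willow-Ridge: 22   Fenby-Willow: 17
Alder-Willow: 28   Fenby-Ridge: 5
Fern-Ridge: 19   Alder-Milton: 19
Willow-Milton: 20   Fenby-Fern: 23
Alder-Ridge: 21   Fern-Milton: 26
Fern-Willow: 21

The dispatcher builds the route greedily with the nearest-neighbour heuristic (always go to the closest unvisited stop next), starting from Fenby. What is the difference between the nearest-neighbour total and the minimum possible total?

Excess over optimum: 5.

Fenby: Milton=3, Ridge=5, Alder=16, Willow=17, Fern=23 ⇒ Milton
Milton: Ridge=8, Alder=19, Willow=20, Fern=26 ⇒ Ridge
Ridge: Fern=19, Alder=21, Willow=22 ⇒ Fern
Fern: Alder=7, Willow=21 ⇒ Alder
Alder: Willow=28 ⇒ Willow
NN route Fenby → Milton → Ridge → Fern → Alder → Willow → Fenby costs 82.
Optimal: Fenby → Alder → Fern → Willow → Milton → Ridge → Fenby costs 77 (by enumerating all 60 distinct tours).
Excess = 82 − 77 = 5.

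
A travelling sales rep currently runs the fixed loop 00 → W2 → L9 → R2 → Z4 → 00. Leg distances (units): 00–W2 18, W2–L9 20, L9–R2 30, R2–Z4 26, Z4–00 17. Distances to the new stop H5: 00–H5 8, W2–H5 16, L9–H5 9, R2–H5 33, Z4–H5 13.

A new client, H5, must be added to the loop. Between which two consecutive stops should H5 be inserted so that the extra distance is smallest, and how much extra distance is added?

Insertion cost between consecutive stops i–j is d(i,H5) + d(H5,j) − d(i,j):
  between 00 and W2: 8 + 16 − 18 = 6
  between W2 and L9: 16 + 9 − 20 = 5
  between L9 and R2: 9 + 33 − 30 = 12
  between R2 and Z4: 33 + 13 − 26 = 20
  between Z4 and 00: 13 + 8 − 17 = 4
Cheapest insertion is between Z4 and 00, adding 4.
New total = 111 + 4 = 115.

+4 — insert H5 between Z4 and 00.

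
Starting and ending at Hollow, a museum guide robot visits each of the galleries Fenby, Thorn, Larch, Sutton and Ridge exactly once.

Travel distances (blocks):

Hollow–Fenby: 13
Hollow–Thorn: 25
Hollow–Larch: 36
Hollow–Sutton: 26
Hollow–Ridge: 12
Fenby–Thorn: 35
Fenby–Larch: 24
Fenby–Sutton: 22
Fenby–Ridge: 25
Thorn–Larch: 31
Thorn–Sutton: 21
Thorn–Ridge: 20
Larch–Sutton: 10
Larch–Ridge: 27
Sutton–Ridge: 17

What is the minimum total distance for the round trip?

100 blocks — the shortest possible round trip.

There are 60 distinct closed tours to check (reversals are equivalent).
Hollow-Fenby-Thorn-Larch-Sutton-Ridge-Hollow: 13+35+31+10+17+12 = 118
Hollow-Fenby-Thorn-Larch-Ridge-Sutton-Hollow: 13+35+31+27+17+26 = 149
Hollow-Fenby-Thorn-Sutton-Larch-Ridge-Hollow: 13+35+21+10+27+12 = 118
Hollow-Fenby-Thorn-Sutton-Ridge-Larch-Hollow: 13+35+21+17+27+36 = 149
Hollow-Fenby-Thorn-Ridge-Larch-Sutton-Hollow: 13+35+20+27+10+26 = 131
Hollow-Fenby-Thorn-Ridge-Sutton-Larch-Hollow: 13+35+20+17+10+36 = 131
Hollow-Fenby-Larch-Thorn-Sutton-Ridge-Hollow: 13+24+31+21+17+12 = 118
Hollow-Fenby-Larch-Thorn-Ridge-Sutton-Hollow: 13+24+31+20+17+26 = 131
Hollow-Fenby-Larch-Sutton-Thorn-Ridge-Hollow: 13+24+10+21+20+12 = 100
Hollow-Fenby-Larch-Sutton-Ridge-Thorn-Hollow: 13+24+10+17+20+25 = 109
Hollow-Fenby-Larch-Ridge-Thorn-Sutton-Hollow: 13+24+27+20+21+26 = 131
Hollow-Fenby-Larch-Ridge-Sutton-Thorn-Hollow: 13+24+27+17+21+25 = 127
Hollow-Fenby-Sutton-Thorn-Larch-Ridge-Hollow: 13+22+21+31+27+12 = 126
Hollow-Fenby-Sutton-Thorn-Ridge-Larch-Hollow: 13+22+21+20+27+36 = 139
… (46 more)
The minimum is 100.
One optimal route: Hollow → Fenby → Larch → Sutton → Thorn → Ridge → Hollow (or its reverse).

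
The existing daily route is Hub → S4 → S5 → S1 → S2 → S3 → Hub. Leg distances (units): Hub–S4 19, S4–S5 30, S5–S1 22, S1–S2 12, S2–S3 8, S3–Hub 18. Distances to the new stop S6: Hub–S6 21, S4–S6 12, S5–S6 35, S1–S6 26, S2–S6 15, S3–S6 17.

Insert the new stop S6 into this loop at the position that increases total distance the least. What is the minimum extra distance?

Minimum extra distance: 14, inserting S6 between Hub and S4.

Insertion cost between consecutive stops i–j is d(i,S6) + d(S6,j) − d(i,j):
  between Hub and S4: 21 + 12 − 19 = 14
  between S4 and S5: 12 + 35 − 30 = 17
  between S5 and S1: 35 + 26 − 22 = 39
  between S1 and S2: 26 + 15 − 12 = 29
  between S2 and S3: 15 + 17 − 8 = 24
  between S3 and Hub: 17 + 21 − 18 = 20
Cheapest insertion is between Hub and S4, adding 14.
New total = 109 + 14 = 123.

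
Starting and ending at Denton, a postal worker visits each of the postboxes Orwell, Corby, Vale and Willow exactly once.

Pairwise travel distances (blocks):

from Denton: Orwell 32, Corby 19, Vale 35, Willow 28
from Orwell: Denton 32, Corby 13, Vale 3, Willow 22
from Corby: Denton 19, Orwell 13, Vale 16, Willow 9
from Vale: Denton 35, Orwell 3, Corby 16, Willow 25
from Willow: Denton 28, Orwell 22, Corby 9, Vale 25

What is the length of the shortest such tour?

There are 12 distinct closed tours to check (reversals are equivalent).
Denton → Orwell → Corby → Vale → Willow → Denton: 32+13+16+25+28 = 114
Denton → Orwell → Corby → Willow → Vale → Denton: 32+13+9+25+35 = 114
Denton → Orwell → Vale → Corby → Willow → Denton: 32+3+16+9+28 = 88
Denton → Orwell → Vale → Willow → Corby → Denton: 32+3+25+9+19 = 88
Denton → Orwell → Willow → Corby → Vale → Denton: 32+22+9+16+35 = 114
Denton → Orwell → Willow → Vale → Corby → Denton: 32+22+25+16+19 = 114
Denton → Corby → Orwell → Vale → Willow → Denton: 19+13+3+25+28 = 88
Denton → Corby → Orwell → Willow → Vale → Denton: 19+13+22+25+35 = 114
Denton → Corby → Vale → Orwell → Willow → Denton: 19+16+3+22+28 = 88
Denton → Corby → Willow → Orwell → Vale → Denton: 19+9+22+3+35 = 88
Denton → Vale → Orwell → Corby → Willow → Denton: 35+3+13+9+28 = 88
Denton → Vale → Corby → Orwell → Willow → Denton: 35+16+13+22+28 = 114
The minimum is 88.
One optimal route: Denton → Orwell → Vale → Corby → Willow → Denton (or its reverse).

88 blocks — the shortest possible round trip.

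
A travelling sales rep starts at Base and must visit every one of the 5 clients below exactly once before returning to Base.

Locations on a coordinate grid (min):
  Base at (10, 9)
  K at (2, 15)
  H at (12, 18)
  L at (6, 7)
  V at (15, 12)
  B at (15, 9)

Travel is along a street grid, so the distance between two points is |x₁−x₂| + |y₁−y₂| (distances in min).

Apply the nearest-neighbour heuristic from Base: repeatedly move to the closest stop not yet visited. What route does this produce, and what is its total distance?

Nearest-neighbour total = 48 min; route Base → B → V → H → K → L → Base.

From Base: distances to unvisited — B=5, L=6, V=8, H=11, K=14. Nearest is B (5).
From B: distances to unvisited — V=3, L=11, H=12, K=19. Nearest is V (3).
From V: distances to unvisited — H=9, L=14, K=16. Nearest is H (9).
From H: distances to unvisited — K=13, L=17. Nearest is K (13).
From K: distances to unvisited — L=12. Nearest is L (12).
Return L→Base: 6.
Total = 5 + 3 + 9 + 13 + 12 + 6 = 48.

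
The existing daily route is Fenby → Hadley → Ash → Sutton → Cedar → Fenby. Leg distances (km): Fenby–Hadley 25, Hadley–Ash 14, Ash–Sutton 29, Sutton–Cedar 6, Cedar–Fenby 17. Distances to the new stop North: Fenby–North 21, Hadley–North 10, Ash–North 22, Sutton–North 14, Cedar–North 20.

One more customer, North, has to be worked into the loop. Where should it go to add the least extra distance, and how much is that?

Insertion cost between consecutive stops i–j is d(i,North) + d(North,j) − d(i,j):
  between Fenby and Hadley: 21 + 10 − 25 = 6
  between Hadley and Ash: 10 + 22 − 14 = 18
  between Ash and Sutton: 22 + 14 − 29 = 7
  between Sutton and Cedar: 14 + 20 − 6 = 28
  between Cedar and Fenby: 20 + 21 − 17 = 24
Cheapest insertion is between Fenby and Hadley, adding 6.
New total = 91 + 6 = 97.

Adding 6 km by placing North on the Fenby–Hadley leg.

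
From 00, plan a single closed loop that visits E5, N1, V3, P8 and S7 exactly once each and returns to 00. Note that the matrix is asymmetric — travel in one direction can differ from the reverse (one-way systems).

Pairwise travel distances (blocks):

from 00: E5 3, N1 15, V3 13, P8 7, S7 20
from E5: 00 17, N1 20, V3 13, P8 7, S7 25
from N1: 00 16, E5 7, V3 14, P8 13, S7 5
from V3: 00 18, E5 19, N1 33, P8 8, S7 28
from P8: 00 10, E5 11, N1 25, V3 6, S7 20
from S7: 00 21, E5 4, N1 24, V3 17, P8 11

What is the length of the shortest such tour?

Shortest round trip = 55 blocks.

00-E5-N1-V3-P8-S7-00: 3+20+14+8+20+21 = 86
00-E5-N1-V3-S7-P8-00: 3+20+14+28+11+10 = 86
00-E5-N1-P8-V3-S7-00: 3+20+13+6+28+21 = 91
00-E5-N1-P8-S7-V3-00: 3+20+13+20+17+18 = 91
00-E5-N1-S7-V3-P8-00: 3+20+5+17+8+10 = 63
00-E5-N1-S7-P8-V3-00: 3+20+5+11+6+18 = 63
00-E5-V3-N1-P8-S7-00: 3+13+33+13+20+21 = 103
00-E5-V3-N1-S7-P8-00: 3+13+33+5+11+10 = 75
00-E5-V3-P8-N1-S7-00: 3+13+8+25+5+21 = 75
00-E5-V3-P8-S7-N1-00: 3+13+8+20+24+16 = 84
00-E5-V3-S7-N1-P8-00: 3+13+28+24+13+10 = 91
00-E5-V3-S7-P8-N1-00: 3+13+28+11+25+16 = 96
00-E5-P8-N1-V3-S7-00: 3+7+25+14+28+21 = 98
00-E5-P8-N1-S7-V3-00: 3+7+25+5+17+18 = 75
… (106 more)
00-N1-S7-E5-V3-P8-00: 15+5+4+13+8+10 = 55  ← best
The minimum is 55.
One optimal route: 00 → N1 → S7 → E5 → V3 → P8 → 00.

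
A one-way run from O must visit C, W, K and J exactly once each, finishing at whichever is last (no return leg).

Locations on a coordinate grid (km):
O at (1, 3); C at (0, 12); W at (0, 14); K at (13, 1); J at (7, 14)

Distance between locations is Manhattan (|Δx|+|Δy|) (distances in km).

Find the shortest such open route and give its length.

There are 4! = 24 possible orderings.
O→C→W→K→J: 10+2+26+19 = 57
O→C→W→J→K: 10+2+7+19 = 38
O→C→K→W→J: 10+24+26+7 = 67
O→C→K→J→W: 10+24+19+7 = 60
O→C→J→W→K: 10+9+7+26 = 52
O→C→J→K→W: 10+9+19+26 = 64
O→W→C→K→J: 12+2+24+19 = 57
O→W→C→J→K: 12+2+9+19 = 42
O→W→K→C→J: 12+26+24+9 = 71
O→W→K→J→C: 12+26+19+9 = 66
O→W→J→C→K: 12+7+9+24 = 52
O→W→J→K→C: 12+7+19+24 = 62
O→K→C→W→J: 14+24+2+7 = 47
O→K→C→J→W: 14+24+9+7 = 54
… (10 more)
The minimum is 38.
One shortest path: O → C → W → J → K.

38 km — the minimum one-way total.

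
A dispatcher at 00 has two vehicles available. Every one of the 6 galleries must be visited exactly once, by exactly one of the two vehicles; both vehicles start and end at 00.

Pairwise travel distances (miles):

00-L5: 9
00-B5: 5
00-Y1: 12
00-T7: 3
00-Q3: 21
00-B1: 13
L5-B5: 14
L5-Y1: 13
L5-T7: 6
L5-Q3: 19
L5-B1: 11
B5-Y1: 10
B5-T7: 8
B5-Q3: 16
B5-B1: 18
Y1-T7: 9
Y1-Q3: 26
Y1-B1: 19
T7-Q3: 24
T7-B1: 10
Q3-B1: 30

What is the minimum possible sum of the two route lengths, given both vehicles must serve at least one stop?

87 miles — the smallest possible combined total.

There are 2^5 − 1 = 31 ways to divide the 6 stops into two non-empty groups. For each, the best each vehicle can do is its own shortest tour through its group:
  {L5} + {B5, Y1, T7, Q3, B1}: 18 + 79 = 97
  {B5} + {L5, Y1, T7, Q3, B1}: 10 + 81 = 91
  {L5, B5} + {Y1, T7, Q3, B1}: 28 + 79 = 107
  {Y1} + {L5, B5, T7, Q3, B1}: 24 + 64 = 88
  {L5, Y1} + {B5, T7, Q3, B1}: 34 + 64 = 98
  {B5, Y1} + {L5, T7, Q3, B1}: 27 + 64 = 91
  … (31 splits in total)
  {T7} + {L5, B5, Y1, Q3, B1}: 6 + 81 = 87  ← best
Best: vehicle 1 00 → T7 → 00 = 6; vehicle 2 00 → Y1 → B5 → Q3 → L5 → B1 → 00 = 81; combined 87.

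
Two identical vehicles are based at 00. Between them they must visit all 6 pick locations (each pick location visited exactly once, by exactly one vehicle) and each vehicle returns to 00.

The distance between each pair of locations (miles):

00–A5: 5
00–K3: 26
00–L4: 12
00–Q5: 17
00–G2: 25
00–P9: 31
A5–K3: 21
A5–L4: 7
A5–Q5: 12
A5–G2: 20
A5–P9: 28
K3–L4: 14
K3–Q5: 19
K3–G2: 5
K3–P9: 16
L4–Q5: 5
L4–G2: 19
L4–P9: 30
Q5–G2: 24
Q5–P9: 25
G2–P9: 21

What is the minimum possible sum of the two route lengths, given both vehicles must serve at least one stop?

Minimum combined distance: 98 miles.

Check every non-empty split of the stops between the two vehicles; for each half take its own optimal tour:
  {A5} + {K3, L4, Q5, G2, P9}: 10 + 88 = 98
  {K3} + {A5, L4, Q5, G2, P9}: 52 + 88 = 140
  {A5, K3} + {L4, Q5, G2, P9}: 52 + 88 = 140
  {L4} + {A5, K3, Q5, G2, P9}: 24 + 88 = 112
  {A5, L4} + {K3, Q5, G2, P9}: 24 + 88 = 112
  {K3, L4} + {A5, Q5, G2, P9}: 52 + 88 = 140
  … (31 splits in total)
Best: vehicle 1 00 → A5 → 00 = 10; vehicle 2 00 → L4 → Q5 → P9 → K3 → G2 → 00 = 88; combined 98.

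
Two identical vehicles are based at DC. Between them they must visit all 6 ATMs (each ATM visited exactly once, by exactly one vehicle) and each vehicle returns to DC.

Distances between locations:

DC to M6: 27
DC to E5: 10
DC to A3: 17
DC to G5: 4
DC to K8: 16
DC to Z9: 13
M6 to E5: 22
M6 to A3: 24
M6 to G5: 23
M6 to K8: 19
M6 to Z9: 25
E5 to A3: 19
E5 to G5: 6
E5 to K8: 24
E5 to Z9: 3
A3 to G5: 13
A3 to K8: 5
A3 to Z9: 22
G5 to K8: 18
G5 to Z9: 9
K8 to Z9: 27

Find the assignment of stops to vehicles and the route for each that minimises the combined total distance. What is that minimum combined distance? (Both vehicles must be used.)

Try each way of splitting the stops between the two vehicles (each non-empty) and, for each split, find the best tour for each vehicle:
  {M6} + {E5, A3, G5, K8, Z9}: 54 + 56 = 110
  {E5} + {M6, A3, G5, K8, Z9}: 20 + 79 = 99
  {M6, E5} + {A3, G5, K8, Z9}: 59 + 56 = 115
  {A3} + {M6, E5, G5, K8, Z9}: 34 + 73 = 107
  {M6, A3} + {E5, G5, K8, Z9}: 68 + 56 = 124
  {E5, A3} + {M6, G5, K8, Z9}: 46 + 73 = 119
  … (31 splits in total)
  {G5} + {M6, E5, A3, K8, Z9}: 8 + 79 = 87  ← best
Best: vehicle 1 DC → G5 → DC = 8; vehicle 2 DC → E5 → Z9 → M6 → K8 → A3 → DC = 79; combined 87.

87 — the smallest possible combined total.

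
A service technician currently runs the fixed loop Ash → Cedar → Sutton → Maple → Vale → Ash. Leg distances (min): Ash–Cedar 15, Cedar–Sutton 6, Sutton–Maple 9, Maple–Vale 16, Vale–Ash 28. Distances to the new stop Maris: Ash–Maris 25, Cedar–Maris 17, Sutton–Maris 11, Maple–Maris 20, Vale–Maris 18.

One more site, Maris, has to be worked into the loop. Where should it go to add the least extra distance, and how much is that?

+15 min — insert Maris between Vale and Ash.

Insertion cost between consecutive stops i–j is d(i,Maris) + d(Maris,j) − d(i,j):
  between Ash and Cedar: 25 + 17 − 15 = 27
  between Cedar and Sutton: 17 + 11 − 6 = 22
  between Sutton and Maple: 11 + 20 − 9 = 22
  between Maple and Vale: 20 + 18 − 16 = 22
  between Vale and Ash: 18 + 25 − 28 = 15
Cheapest insertion is between Vale and Ash, adding 15.
New total = 74 + 15 = 89.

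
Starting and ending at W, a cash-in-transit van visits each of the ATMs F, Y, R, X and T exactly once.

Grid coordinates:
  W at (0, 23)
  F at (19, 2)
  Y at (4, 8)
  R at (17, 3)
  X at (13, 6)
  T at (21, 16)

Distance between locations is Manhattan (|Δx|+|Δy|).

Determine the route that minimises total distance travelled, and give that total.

Shortest round trip = 84.

W - F - Y - R - X - T - W: 40+21+18+7+18+28 = 132
W - F - Y - R - T - X - W: 40+21+18+17+18+30 = 144
W - F - Y - X - R - T - W: 40+21+11+7+17+28 = 124
W - F - Y - X - T - R - W: 40+21+11+18+17+37 = 144
W - F - Y - T - R - X - W: 40+21+25+17+7+30 = 140
W - F - Y - T - X - R - W: 40+21+25+18+7+37 = 148
W - F - R - Y - X - T - W: 40+3+18+11+18+28 = 118
W - F - R - Y - T - X - W: 40+3+18+25+18+30 = 134
W - F - R - X - Y - T - W: 40+3+7+11+25+28 = 114
W - F - R - X - T - Y - W: 40+3+7+18+25+19 = 112
W - F - R - T - Y - X - W: 40+3+17+25+11+30 = 126
W - F - R - T - X - Y - W: 40+3+17+18+11+19 = 108
W - F - X - Y - R - T - W: 40+10+11+18+17+28 = 124
W - F - X - Y - T - R - W: 40+10+11+25+17+37 = 140
… (46 more)
W - Y - X - R - F - T - W: 19+11+7+3+16+28 = 84  ← best
The minimum is 84.
One optimal route: W → Y → X → R → F → T → W (or its reverse).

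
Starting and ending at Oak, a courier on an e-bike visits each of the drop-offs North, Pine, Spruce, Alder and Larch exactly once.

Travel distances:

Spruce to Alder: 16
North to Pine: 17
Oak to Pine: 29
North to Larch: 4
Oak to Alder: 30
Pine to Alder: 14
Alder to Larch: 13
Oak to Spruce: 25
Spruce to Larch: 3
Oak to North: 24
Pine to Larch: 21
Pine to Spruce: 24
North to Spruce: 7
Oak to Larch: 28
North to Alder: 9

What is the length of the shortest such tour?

Minimum total distance: 84.

Oak→North→Pine→Spruce→Alder→Larch→Oak: 24+17+24+16+13+28 = 122
Oak→North→Pine→Spruce→Larch→Alder→Oak: 24+17+24+3+13+30 = 111
Oak→North→Pine→Alder→Spruce→Larch→Oak: 24+17+14+16+3+28 = 102
Oak→North→Pine→Alder→Larch→Spruce→Oak: 24+17+14+13+3+25 = 96
Oak→North→Pine→Larch→Spruce→Alder→Oak: 24+17+21+3+16+30 = 111
Oak→North→Pine→Larch→Alder→Spruce→Oak: 24+17+21+13+16+25 = 116
Oak→North→Spruce→Pine→Alder→Larch→Oak: 24+7+24+14+13+28 = 110
Oak→North→Spruce→Pine→Larch→Alder→Oak: 24+7+24+21+13+30 = 119
Oak→North→Spruce→Alder→Pine→Larch→Oak: 24+7+16+14+21+28 = 110
Oak→North→Spruce→Alder→Larch→Pine→Oak: 24+7+16+13+21+29 = 110
Oak→North→Spruce→Larch→Pine→Alder→Oak: 24+7+3+21+14+30 = 99
Oak→North→Spruce→Larch→Alder→Pine→Oak: 24+7+3+13+14+29 = 90
Oak→North→Alder→Pine→Spruce→Larch→Oak: 24+9+14+24+3+28 = 102
Oak→North→Alder→Pine→Larch→Spruce→Oak: 24+9+14+21+3+25 = 96
… (46 more)
Oak→Pine→Alder→North→Larch→Spruce→Oak: 29+14+9+4+3+25 = 84  ← best
The minimum is 84.
One optimal route: Oak → Pine → Alder → North → Larch → Spruce → Oak (or its reverse).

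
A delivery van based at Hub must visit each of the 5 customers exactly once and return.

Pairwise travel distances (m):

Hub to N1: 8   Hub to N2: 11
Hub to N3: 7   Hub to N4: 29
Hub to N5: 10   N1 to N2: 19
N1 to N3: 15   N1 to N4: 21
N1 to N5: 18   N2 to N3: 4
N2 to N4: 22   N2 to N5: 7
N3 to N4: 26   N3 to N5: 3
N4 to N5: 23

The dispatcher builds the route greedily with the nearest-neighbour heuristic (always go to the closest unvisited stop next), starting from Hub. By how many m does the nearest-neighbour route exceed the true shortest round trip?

18 m longer than the optimal tour.

Hub: N3=7, N1=8, N5=10, N2=11, N4=29 ⇒ N3
N3: N5=3, N2=4, N1=15, N4=26 ⇒ N5
N5: N2=7, N1=18, N4=23 ⇒ N2
N2: N1=19, N4=22 ⇒ N1
N1: N4=21 ⇒ N4
NN route Hub → N3 → N5 → N2 → N1 → N4 → Hub costs 86.
Optimal: Hub → N1 → N4 → N2 → N3 → N5 → Hub costs 68 (by enumerating all 60 distinct tours).
Excess = 86 − 68 = 18.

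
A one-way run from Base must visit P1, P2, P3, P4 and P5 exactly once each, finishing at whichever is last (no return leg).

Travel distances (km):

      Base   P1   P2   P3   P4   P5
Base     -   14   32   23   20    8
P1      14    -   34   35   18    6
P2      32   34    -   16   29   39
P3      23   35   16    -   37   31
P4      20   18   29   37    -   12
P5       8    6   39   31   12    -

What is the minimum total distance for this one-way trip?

There are 5! = 120 possible orderings.
Base→P1→P2→P3→P4→P5: 14+34+16+37+12 = 113
Base→P1→P2→P3→P5→P4: 14+34+16+31+12 = 107
Base→P1→P2→P4→P3→P5: 14+34+29+37+31 = 145
Base→P1→P2→P4→P5→P3: 14+34+29+12+31 = 120
Base→P1→P2→P5→P3→P4: 14+34+39+31+37 = 155
Base→P1→P2→P5→P4→P3: 14+34+39+12+37 = 136
Base→P1→P3→P2→P4→P5: 14+35+16+29+12 = 106
Base→P1→P3→P2→P5→P4: 14+35+16+39+12 = 116
Base→P1→P3→P4→P2→P5: 14+35+37+29+39 = 154
Base→P1→P3→P4→P5→P2: 14+35+37+12+39 = 137
Base→P1→P3→P5→P2→P4: 14+35+31+39+29 = 148
Base→P1→P3→P5→P4→P2: 14+35+31+12+29 = 121
Base→P1→P4→P2→P3→P5: 14+18+29+16+31 = 108
Base→P1→P4→P2→P5→P3: 14+18+29+39+31 = 131
… (106 more)
Base→P1→P5→P4→P2→P3: 14+6+12+29+16 = 77  ← best
The minimum is 77.
One shortest path: Base → P1 → P5 → P4 → P2 → P3.

77 km — the minimum one-way total.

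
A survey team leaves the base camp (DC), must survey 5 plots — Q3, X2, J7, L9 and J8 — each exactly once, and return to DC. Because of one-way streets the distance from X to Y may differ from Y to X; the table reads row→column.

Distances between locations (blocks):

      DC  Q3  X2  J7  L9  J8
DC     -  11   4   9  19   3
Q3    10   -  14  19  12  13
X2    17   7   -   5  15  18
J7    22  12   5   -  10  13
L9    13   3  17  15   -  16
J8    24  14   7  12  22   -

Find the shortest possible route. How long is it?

Shortest round trip = 38 blocks.

DC - Q3 - X2 - J7 - L9 - J8 - DC: 11+14+5+10+16+24 = 80
DC - Q3 - X2 - J7 - J8 - L9 - DC: 11+14+5+13+22+13 = 78
DC - Q3 - X2 - L9 - J7 - J8 - DC: 11+14+15+15+13+24 = 92
DC - Q3 - X2 - L9 - J8 - J7 - DC: 11+14+15+16+12+22 = 90
DC - Q3 - X2 - J8 - J7 - L9 - DC: 11+14+18+12+10+13 = 78
DC - Q3 - X2 - J8 - L9 - J7 - DC: 11+14+18+22+15+22 = 102
DC - Q3 - J7 - X2 - L9 - J8 - DC: 11+19+5+15+16+24 = 90
DC - Q3 - J7 - X2 - J8 - L9 - DC: 11+19+5+18+22+13 = 88
DC - Q3 - J7 - L9 - X2 - J8 - DC: 11+19+10+17+18+24 = 99
DC - Q3 - J7 - L9 - J8 - X2 - DC: 11+19+10+16+7+17 = 80
DC - Q3 - J7 - J8 - X2 - L9 - DC: 11+19+13+7+15+13 = 78
DC - Q3 - J7 - J8 - L9 - X2 - DC: 11+19+13+22+17+17 = 99
DC - Q3 - L9 - X2 - J7 - J8 - DC: 11+12+17+5+13+24 = 82
DC - Q3 - L9 - X2 - J8 - J7 - DC: 11+12+17+18+12+22 = 92
… (106 more)
DC - J8 - X2 - J7 - L9 - Q3 - DC: 3+7+5+10+3+10 = 38  ← best
The minimum is 38.
One optimal route: DC → J8 → X2 → J7 → L9 → Q3 → DC.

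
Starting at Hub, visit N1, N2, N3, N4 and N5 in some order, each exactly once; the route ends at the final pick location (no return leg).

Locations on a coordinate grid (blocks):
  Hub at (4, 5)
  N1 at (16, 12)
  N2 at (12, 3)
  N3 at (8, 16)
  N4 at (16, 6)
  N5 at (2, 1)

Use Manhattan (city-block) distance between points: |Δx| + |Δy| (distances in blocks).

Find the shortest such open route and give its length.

Shortest open route: 43 blocks.

There are 5! = 120 possible orderings.
Hub→N1→N2→N3→N4→N5: 19+13+17+18+19 = 86
Hub→N1→N2→N3→N5→N4: 19+13+17+21+19 = 89
Hub→N1→N2→N4→N3→N5: 19+13+7+18+21 = 78
Hub→N1→N2→N4→N5→N3: 19+13+7+19+21 = 79
Hub→N1→N2→N5→N3→N4: 19+13+12+21+18 = 83
Hub→N1→N2→N5→N4→N3: 19+13+12+19+18 = 81
Hub→N1→N3→N2→N4→N5: 19+12+17+7+19 = 74
Hub→N1→N3→N2→N5→N4: 19+12+17+12+19 = 79
Hub→N1→N3→N4→N2→N5: 19+12+18+7+12 = 68
Hub→N1→N3→N4→N5→N2: 19+12+18+19+12 = 80
Hub→N1→N3→N5→N2→N4: 19+12+21+12+7 = 71
Hub→N1→N3→N5→N4→N2: 19+12+21+19+7 = 78
Hub→N1→N4→N2→N3→N5: 19+6+7+17+21 = 70
Hub→N1→N4→N2→N5→N3: 19+6+7+12+21 = 65
… (106 more)
Hub→N5→N2→N4→N1→N3: 6+12+7+6+12 = 43  ← best
The minimum is 43.
One shortest path: Hub → N5 → N2 → N4 → N1 → N3.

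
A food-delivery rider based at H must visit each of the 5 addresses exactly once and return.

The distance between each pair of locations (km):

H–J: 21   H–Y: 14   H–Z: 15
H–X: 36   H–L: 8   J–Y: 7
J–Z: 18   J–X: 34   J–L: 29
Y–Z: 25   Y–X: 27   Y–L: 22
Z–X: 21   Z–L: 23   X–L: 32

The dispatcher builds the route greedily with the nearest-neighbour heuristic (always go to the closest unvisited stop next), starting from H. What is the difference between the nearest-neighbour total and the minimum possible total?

H: L=8, Y=14, Z=15, J=21, X=36 ⇒ L
L: Y=22, Z=23, J=29, X=32 ⇒ Y
Y: J=7, Z=25, X=27 ⇒ J
J: Z=18, X=34 ⇒ Z
Z: X=21 ⇒ X
NN route H → L → Y → J → Z → X → H costs 112.
Optimal: H → Y → J → Z → X → L → H costs 100 (by enumerating all 60 distinct tours).
Excess = 112 − 100 = 12.

Excess over optimum: 12 km.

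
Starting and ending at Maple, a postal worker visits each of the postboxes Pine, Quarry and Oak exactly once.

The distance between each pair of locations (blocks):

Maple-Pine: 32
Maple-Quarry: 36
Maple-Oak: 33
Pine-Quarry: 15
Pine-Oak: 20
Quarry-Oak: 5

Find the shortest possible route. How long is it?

85 blocks — the shortest possible round trip.

With 3 stops there are 3!/2 = 3 distinct round trips (a route and its reverse cost the same).
Maple → Pine → Quarry → Oak → Maple: 32+15+5+33 = 85
Maple → Pine → Oak → Quarry → Maple: 32+20+5+36 = 93
Maple → Quarry → Pine → Oak → Maple: 36+15+20+33 = 104
The minimum is 85.
One optimal route: Maple → Pine → Quarry → Oak → Maple (or its reverse).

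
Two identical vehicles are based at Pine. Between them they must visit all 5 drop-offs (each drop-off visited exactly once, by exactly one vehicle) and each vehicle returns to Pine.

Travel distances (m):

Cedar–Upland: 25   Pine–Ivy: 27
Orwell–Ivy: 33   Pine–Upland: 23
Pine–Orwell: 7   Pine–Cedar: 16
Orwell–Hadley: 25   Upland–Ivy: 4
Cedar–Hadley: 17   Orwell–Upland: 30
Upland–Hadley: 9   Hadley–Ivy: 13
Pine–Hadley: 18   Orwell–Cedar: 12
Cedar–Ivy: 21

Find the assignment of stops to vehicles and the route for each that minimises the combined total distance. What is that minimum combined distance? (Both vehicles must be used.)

Check every non-empty split of the stops between the two vehicles; for each half take its own optimal tour:
  {Orwell} + {Cedar, Upland, Hadley, Ivy}: 14 + 68 = 82
  {Cedar} + {Orwell, Upland, Hadley, Ivy}: 32 + 71 = 103
  {Orwell, Cedar} + {Upland, Hadley, Ivy}: 35 + 58 = 93
  {Upland} + {Orwell, Cedar, Hadley, Ivy}: 46 + 71 = 117
  {Orwell, Upland} + {Cedar, Hadley, Ivy}: 60 + 68 = 128
  {Cedar, Upland} + {Orwell, Hadley, Ivy}: 64 + 71 = 135
  … (15 splits in total)
Best: vehicle 1 Pine → Orwell → Pine = 14; vehicle 2 Pine → Cedar → Ivy → Upland → Hadley → Pine = 68; combined 82.

82 m — the smallest possible combined total.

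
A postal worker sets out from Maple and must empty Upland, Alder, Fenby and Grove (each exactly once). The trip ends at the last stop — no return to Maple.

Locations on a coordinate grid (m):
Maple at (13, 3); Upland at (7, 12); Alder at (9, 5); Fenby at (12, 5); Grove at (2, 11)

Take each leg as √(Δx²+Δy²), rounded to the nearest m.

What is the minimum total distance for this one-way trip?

There are 4! = 24 possible orderings.
Maple→Upland→Alder→Fenby→Grove: 11+7+3+12 = 33
Maple→Upland→Alder→Grove→Fenby: 11+7+9+12 = 39
Maple→Upland→Fenby→Alder→Grove: 11+9+3+9 = 32
Maple→Upland→Fenby→Grove→Alder: 11+9+12+9 = 41
Maple→Upland→Grove→Alder→Fenby: 11+5+9+3 = 28
Maple→Upland→Grove→Fenby→Alder: 11+5+12+3 = 31
Maple→Alder→Upland→Fenby→Grove: 4+7+9+12 = 32
Maple→Alder→Upland→Grove→Fenby: 4+7+5+12 = 28
Maple→Alder→Fenby→Upland→Grove: 4+3+9+5 = 21
Maple→Alder→Fenby→Grove→Upland: 4+3+12+5 = 24
Maple→Alder→Grove→Upland→Fenby: 4+9+5+9 = 27
Maple→Alder→Grove→Fenby→Upland: 4+9+12+9 = 34
Maple→Fenby→Upland→Alder→Grove: 2+9+7+9 = 27
Maple→Fenby→Upland→Grove→Alder: 2+9+5+9 = 25
… (10 more)
Maple→Fenby→Alder→Upland→Grove: 2+3+7+5 = 17  ← best
The minimum is 17.
One shortest path: Maple → Fenby → Alder → Upland → Grove.

Shortest open route: 17 m.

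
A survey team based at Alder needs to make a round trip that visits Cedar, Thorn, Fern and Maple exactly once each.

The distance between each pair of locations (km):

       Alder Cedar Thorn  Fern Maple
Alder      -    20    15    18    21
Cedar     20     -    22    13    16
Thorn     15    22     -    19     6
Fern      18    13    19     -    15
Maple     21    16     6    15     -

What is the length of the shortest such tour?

With 4 stops there are 4!/2 = 12 distinct round trips (a route and its reverse cost the same).
Alder - Cedar - Thorn - Fern - Maple - Alder: 20+22+19+15+21 = 97
Alder - Cedar - Thorn - Maple - Fern - Alder: 20+22+6+15+18 = 81
Alder - Cedar - Fern - Thorn - Maple - Alder: 20+13+19+6+21 = 79
Alder - Cedar - Fern - Maple - Thorn - Alder: 20+13+15+6+15 = 69
Alder - Cedar - Maple - Thorn - Fern - Alder: 20+16+6+19+18 = 79
Alder - Cedar - Maple - Fern - Thorn - Alder: 20+16+15+19+15 = 85
Alder - Thorn - Cedar - Fern - Maple - Alder: 15+22+13+15+21 = 86
Alder - Thorn - Cedar - Maple - Fern - Alder: 15+22+16+15+18 = 86
Alder - Thorn - Fern - Cedar - Maple - Alder: 15+19+13+16+21 = 84
Alder - Thorn - Maple - Cedar - Fern - Alder: 15+6+16+13+18 = 68
Alder - Fern - Cedar - Thorn - Maple - Alder: 18+13+22+6+21 = 80
Alder - Fern - Thorn - Cedar - Maple - Alder: 18+19+22+16+21 = 96
The minimum is 68.
One optimal route: Alder → Thorn → Maple → Cedar → Fern → Alder (or its reverse).

Minimum total distance: 68 km.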